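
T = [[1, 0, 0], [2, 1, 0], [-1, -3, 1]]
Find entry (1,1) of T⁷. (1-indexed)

1

T = I + N where N = [[0, 0, 0], [2, 0, 0], [-1, -3, 0]] is strictly lower-triangular, so N³ = 0.
(I + N)⁷ = I + 7·N + 21·N² = [[1, 0, 0], [14, 1, 0], [-133, -21, 1]].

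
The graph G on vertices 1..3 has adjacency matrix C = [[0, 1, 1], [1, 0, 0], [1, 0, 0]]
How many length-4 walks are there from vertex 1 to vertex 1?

4

The number of length-4 walks from vertex 1 to vertex 1 is entry (1,1) of C^4, where C is the adjacency matrix.
C^2 = [[2, 0, 0], [0, 1, 1], [0, 1, 1]]
C^3 = [[0, 2, 2], [2, 0, 0], [2, 0, 0]]
C^4 = [[4, 0, 0], [0, 2, 2], [0, 2, 2]]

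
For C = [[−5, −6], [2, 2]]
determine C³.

tr C = −3 and det C = 2, so the characteristic polynomial is λ² − (−3)λ + (2) with roots −1 and −2.
Eigenvectors give P = [[−3, −2], [2, 1]] with P⁻¹ = [[1, 2], [−2, −3]], and C = P·diag(−1, −2)·P⁻¹.
Then C³ = P·diag(−1, −8)·P⁻¹ = [[3, 16], [−2, −8]] · [[1, 2], [−2, −3]] = [[−29, −42], [14, 20]].

[[−29, −42], [14, 20]]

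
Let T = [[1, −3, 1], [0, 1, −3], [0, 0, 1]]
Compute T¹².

T = I + N where N = [[0, −3, 1], [0, 0, −3], [0, 0, 0]] is strictly upper-triangular, so N³ = 0.
(I + N)¹² = I + 12·N + 66·N² = [[1, −36, 606], [0, 1, −36], [0, 0, 1]].

[[1, −36, 606], [0, 1, −36], [0, 0, 1]]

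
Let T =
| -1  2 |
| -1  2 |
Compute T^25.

T² = T (a projection; rank 1, trace 1), so T^25 = T.

[[-1, 2], [-1, 2]]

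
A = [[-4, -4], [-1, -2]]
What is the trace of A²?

28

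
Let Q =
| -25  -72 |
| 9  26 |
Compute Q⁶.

tr Q = 1 and det Q = -2, so the characteristic polynomial is λ² − (1)λ + (-2) with roots 2 and -1.
Eigenvectors give P = [[-8, -3], [3, 1]] with P⁻¹ = [[1, 3], [-3, -8]], and Q = P·diag(2, -1)·P⁻¹.
Then Q⁶ = P·diag(64, 1)·P⁻¹ = [[-512, -3], [192, 1]] · [[1, 3], [-3, -8]] = [[-503, -1512], [189, 568]].

[[-503, -1512], [189, 568]]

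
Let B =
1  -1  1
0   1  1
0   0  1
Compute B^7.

[[1, -7, -14], [0, 1, 7], [0, 0, 1]]

B = I + N where N = [[0, -1, 1], [0, 0, 1], [0, 0, 0]] is strictly upper-triangular, so N^3 = 0.
(I + N)^7 = I + 7·N + 21·N^2 = [[1, -7, -14], [0, 1, 7], [0, 0, 1]].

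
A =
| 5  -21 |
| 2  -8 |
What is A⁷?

tr A = -3 and det A = 2, so the characteristic polynomial is λ² − (-3)λ + (2) with roots -1 and -2.
Eigenvectors give P = [[-7, 3], [-2, 1]] with P⁻¹ = [[-1, 3], [-2, 7]], and A = P·diag(-1, -2)·P⁻¹.
Then A⁷ = P·diag(-1, -128)·P⁻¹ = [[7, -384], [2, -128]] · [[-1, 3], [-2, 7]] = [[761, -2667], [254, -890]].

[[761, -2667], [254, -890]]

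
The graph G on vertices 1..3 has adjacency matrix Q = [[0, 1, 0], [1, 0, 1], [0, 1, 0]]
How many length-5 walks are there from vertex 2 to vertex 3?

The number of length-5 walks from vertex 2 to vertex 3 is entry (2,3) of Q^5, where Q is the adjacency matrix.
Q^2 = [[1, 0, 1], [0, 2, 0], [1, 0, 1]]
Q^3 = [[0, 2, 0], [2, 0, 2], [0, 2, 0]]
Q^4 = [[2, 0, 2], [0, 4, 0], [2, 0, 2]]
Q^5 = [[0, 4, 0], [4, 0, 4], [0, 4, 0]]

4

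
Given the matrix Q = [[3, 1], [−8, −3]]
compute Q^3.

[[3, 1], [−8, −3]]

Q² = I (check: tr Q = 0 and det Q = −1), so Q^3 = Q since 3 is odd.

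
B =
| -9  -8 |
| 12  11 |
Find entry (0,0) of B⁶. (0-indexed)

tr B = 2 and det B = -3, so the characteristic polynomial is λ² − (2)λ + (-3) with roots 3 and -1.
Eigenvectors give P = [[-2, -1], [3, 1]] with P⁻¹ = [[1, 1], [-3, -2]], and B = P·diag(3, -1)·P⁻¹.
Then B⁶ = P·diag(729, 1)·P⁻¹ = [[-1458, -1], [2187, 1]] · [[1, 1], [-3, -2]] = [[-1455, -1456], [2184, 2185]].

-1455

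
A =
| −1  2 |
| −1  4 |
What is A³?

A² = [[−1, 6], [−3, 14]]
A³ = [[−5, 22], [−11, 50]]

[[−5, 22], [−11, 50]]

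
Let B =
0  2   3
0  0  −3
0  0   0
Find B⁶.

B is strictly triangular, hence nilpotent: B³ = 0, so B⁶ = 0.

[[0, 0, 0], [0, 0, 0], [0, 0, 0]]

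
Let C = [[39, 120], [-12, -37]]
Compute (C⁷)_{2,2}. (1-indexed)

-19693

tr C = 2 and det C = -3, so the characteristic polynomial is λ² − (2)λ + (-3) with roots -1 and 3.
Eigenvectors give P = [[-3, 10], [1, -3]] with P⁻¹ = [[3, 10], [1, 3]], and C = P·diag(-1, 3)·P⁻¹.
Then C⁷ = P·diag(-1, 2187)·P⁻¹ = [[3, 21870], [-1, -6561]] · [[3, 10], [1, 3]] = [[21879, 65640], [-6564, -19693]].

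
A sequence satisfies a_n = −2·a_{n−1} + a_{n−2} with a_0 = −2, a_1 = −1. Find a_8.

With companion matrix C = [[−2, 1], [1, 0]], [a_n, a_{n−1}]ᵀ = C·[a_{n−1}, a_{n−2}]ᵀ, so [a_8, a_7]ᵀ = C^7·[a_1, a_0]ᵀ.
C^7 = [[−408, 169], [169, −70]], giving [a_8, a_7]ᵀ = [[70], [−29]].

70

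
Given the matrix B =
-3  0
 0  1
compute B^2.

[[9, 0], [0, 1]]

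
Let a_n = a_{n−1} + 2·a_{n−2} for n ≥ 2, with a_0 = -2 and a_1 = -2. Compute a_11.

With companion matrix T = [[1, 2], [1, 0]], [a_n, a_{n−1}]ᵀ = T·[a_{n−1}, a_{n−2}]ᵀ, so [a_11, a_10]ᵀ = T¹⁰·[a_1, a_0]ᵀ.
T¹⁰ = [[683, 682], [341, 342]], giving [a_11, a_10]ᵀ = [[-2730], [-1366]].

-2730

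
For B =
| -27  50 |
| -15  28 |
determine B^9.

tr B = 1 and det B = -6, so the characteristic polynomial is λ² − (1)λ + (-6) with roots -2 and 3.
Eigenvectors give P = [[-2, 5], [-1, 3]] with P⁻¹ = [[-3, 5], [-1, 2]], and B = P·diag(-2, 3)·P⁻¹.
Then B^9 = P·diag(-512, 19683)·P⁻¹ = [[1024, 98415], [512, 59049]] · [[-3, 5], [-1, 2]] = [[-101487, 201950], [-60585, 120658]].

[[-101487, 201950], [-60585, 120658]]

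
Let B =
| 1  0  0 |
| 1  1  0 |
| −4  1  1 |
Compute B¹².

[[1, 0, 0], [12, 1, 0], [18, 12, 1]]

B = I + N where N = [[0, 0, 0], [1, 0, 0], [−4, 1, 0]] is strictly lower-triangular, so N³ = 0.
(I + N)¹² = I + 12·N + 66·N² = [[1, 0, 0], [12, 1, 0], [18, 12, 1]].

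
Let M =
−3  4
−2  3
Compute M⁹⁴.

[[1, 0], [0, 1]]

M² = I (check: tr M = 0 and det M = −1), so M⁹⁴ = I since 94 is even.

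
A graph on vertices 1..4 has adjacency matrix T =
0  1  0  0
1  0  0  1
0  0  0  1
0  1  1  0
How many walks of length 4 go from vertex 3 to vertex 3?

The number of length-4 walks from vertex 3 to vertex 3 is entry (3,3) of T⁴, where T is the adjacency matrix.
T² = [[1, 0, 0, 1], [0, 2, 1, 0], [0, 1, 1, 0], [1, 0, 0, 2]]
T³ = [[0, 2, 1, 0], [2, 0, 0, 3], [1, 0, 0, 2], [0, 3, 2, 0]]
T⁴ = [[2, 0, 0, 3], [0, 5, 3, 0], [0, 3, 2, 0], [3, 0, 0, 5]]

2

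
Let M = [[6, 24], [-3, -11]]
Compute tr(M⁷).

tr M = -5 and det M = 6, so the characteristic polynomial is λ² − (-5)λ + (6) with roots -3 and -2.
Eigenvectors give P = [[-8, 3], [3, -1]] with P⁻¹ = [[1, 3], [3, 8]], and M = P·diag(-3, -2)·P⁻¹.
Then M⁷ = P·diag(-2187, -128)·P⁻¹ = [[17496, -384], [-6561, 128]] · [[1, 3], [3, 8]] = [[16344, 49416], [-6177, -18659]].

-2315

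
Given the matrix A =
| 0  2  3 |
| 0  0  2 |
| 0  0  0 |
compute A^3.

A is strictly triangular, hence nilpotent: A^3 = 0, so A^3 = 0.

[[0, 0, 0], [0, 0, 0], [0, 0, 0]]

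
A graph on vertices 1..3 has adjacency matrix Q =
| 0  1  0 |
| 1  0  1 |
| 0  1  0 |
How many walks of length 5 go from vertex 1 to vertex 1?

The number of length-5 walks from vertex 1 to vertex 1 is entry (1,1) of Q⁵, where Q is the adjacency matrix.
Q² = [[1, 0, 1], [0, 2, 0], [1, 0, 1]]
Q³ = [[0, 2, 0], [2, 0, 2], [0, 2, 0]]
Q⁴ = [[2, 0, 2], [0, 4, 0], [2, 0, 2]]
Q⁵ = [[0, 4, 0], [4, 0, 4], [0, 4, 0]]

0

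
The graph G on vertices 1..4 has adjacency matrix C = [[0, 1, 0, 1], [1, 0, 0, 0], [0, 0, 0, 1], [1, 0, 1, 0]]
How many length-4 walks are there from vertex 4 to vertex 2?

3

The number of length-4 walks from vertex 4 to vertex 2 is entry (4,2) of C⁴, where C is the adjacency matrix.
C² = [[2, 0, 1, 0], [0, 1, 0, 1], [1, 0, 1, 0], [0, 1, 0, 2]]
C³ = [[0, 2, 0, 3], [2, 0, 1, 0], [0, 1, 0, 2], [3, 0, 2, 0]]
C⁴ = [[5, 0, 3, 0], [0, 2, 0, 3], [3, 0, 2, 0], [0, 3, 0, 5]]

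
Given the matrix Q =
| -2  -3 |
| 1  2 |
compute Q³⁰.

Q² = I (check: tr Q = 0 and det Q = -1), so Q³⁰ = I since 30 is even.

[[1, 0], [0, 1]]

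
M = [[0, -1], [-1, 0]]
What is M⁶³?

[[0, -1], [-1, 0]]

M² = I (check: tr M = 0 and det M = -1), so M⁶³ = M since 63 is odd.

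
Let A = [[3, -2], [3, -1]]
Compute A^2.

[[3, -4], [6, -5]]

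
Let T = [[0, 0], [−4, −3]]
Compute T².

[[0, 0], [12, 9]]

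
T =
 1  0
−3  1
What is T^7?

[[1, 0], [−21, 1]]

T = I + N where N = [[0, 0], [−3, 0]] is strictly lower-triangular, so N^2 = 0.
(I + N)^7 = I + 7·N = [[1, 0], [−21, 1]].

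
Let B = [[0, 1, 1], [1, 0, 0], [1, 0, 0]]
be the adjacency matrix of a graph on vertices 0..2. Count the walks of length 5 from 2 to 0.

The number of length-5 walks from vertex 2 to vertex 0 is entry (2,0) of B⁵, where B is the adjacency matrix.
B² = [[2, 0, 0], [0, 1, 1], [0, 1, 1]]
B³ = [[0, 2, 2], [2, 0, 0], [2, 0, 0]]
B⁴ = [[4, 0, 0], [0, 2, 2], [0, 2, 2]]
B⁵ = [[0, 4, 4], [4, 0, 0], [4, 0, 0]]

4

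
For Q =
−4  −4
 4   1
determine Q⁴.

Q² = [[0, 12], [−12, −15]]
Q³ = [[48, 12], [−12, 33]]
Q⁴ = [[−144, −180], [180, 81]]

[[−144, −180], [180, 81]]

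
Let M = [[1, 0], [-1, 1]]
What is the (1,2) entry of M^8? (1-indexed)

0

M = I + N where N = [[0, 0], [-1, 0]] is strictly lower-triangular, so N^2 = 0.
(I + N)^8 = I + 8·N = [[1, 0], [-8, 1]].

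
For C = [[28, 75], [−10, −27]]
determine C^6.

[[4054, 9975], [−1330, −3261]]

tr C = 1 and det C = −6, so the characteristic polynomial is λ² − (1)λ + (−6) with roots 3 and −2.
Eigenvectors give P = [[−3, −5], [1, 2]] with P⁻¹ = [[−2, −5], [1, 3]], and C = P·diag(3, −2)·P⁻¹.
Then C^6 = P·diag(729, 64)·P⁻¹ = [[−2187, −320], [729, 128]] · [[−2, −5], [1, 3]] = [[4054, 9975], [−1330, −3261]].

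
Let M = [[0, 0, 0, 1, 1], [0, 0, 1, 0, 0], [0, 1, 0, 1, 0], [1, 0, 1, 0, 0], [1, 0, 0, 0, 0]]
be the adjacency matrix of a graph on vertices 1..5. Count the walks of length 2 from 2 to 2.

1

The number of length-2 walks from vertex 2 to vertex 2 is entry (2,2) of M², where M is the adjacency matrix.
M² = [[2, 0, 1, 0, 0], [0, 1, 0, 1, 0], [1, 0, 2, 0, 0], [0, 1, 0, 2, 1], [0, 0, 0, 1, 1]]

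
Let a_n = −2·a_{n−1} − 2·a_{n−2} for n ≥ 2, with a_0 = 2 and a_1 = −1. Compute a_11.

With companion matrix C = [[−2, −2], [1, 0]], [a_n, a_{n−1}]ᵀ = C·[a_{n−1}, a_{n−2}]ᵀ, so [a_11, a_10]ᵀ = C¹⁰·[a_1, a_0]ᵀ.
C¹⁰ = [[32, 64], [−32, −32]], giving [a_11, a_10]ᵀ = [[96], [−32]].

96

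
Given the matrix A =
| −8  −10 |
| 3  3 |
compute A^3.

[[−122, −190], [57, 87]]

tr A = −5 and det A = 6, so the characteristic polynomial is λ² − (−5)λ + (6) with roots −2 and −3.
Eigenvectors give P = [[−5, −2], [3, 1]] with P⁻¹ = [[1, 2], [−3, −5]], and A = P·diag(−2, −3)·P⁻¹.
Then A^3 = P·diag(−8, −27)·P⁻¹ = [[40, 54], [−24, −27]] · [[1, 2], [−3, −5]] = [[−122, −190], [57, 87]].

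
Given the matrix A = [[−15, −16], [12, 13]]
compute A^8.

tr A = −2 and det A = −3, so the characteristic polynomial is λ² − (−2)λ + (−3) with roots −3 and 1.
Eigenvectors give P = [[4, 1], [−3, −1]] with P⁻¹ = [[1, 1], [−3, −4]], and A = P·diag(−3, 1)·P⁻¹.
Then A^8 = P·diag(6561, 1)·P⁻¹ = [[26244, 1], [−19683, −1]] · [[1, 1], [−3, −4]] = [[26241, 26240], [−19680, −19679]].

[[26241, 26240], [−19680, −19679]]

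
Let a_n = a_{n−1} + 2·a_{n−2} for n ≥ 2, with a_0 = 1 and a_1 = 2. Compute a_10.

With companion matrix M = [[1, 2], [1, 0]], [a_n, a_{n−1}]ᵀ = M·[a_{n−1}, a_{n−2}]ᵀ, so [a_10, a_9]ᵀ = M⁹·[a_1, a_0]ᵀ.
M⁹ = [[341, 342], [171, 170]], giving [a_10, a_9]ᵀ = [[1024], [512]].

1024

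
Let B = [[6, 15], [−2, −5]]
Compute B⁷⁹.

B² = B (a projection; rank 1, trace 1), so B⁷⁹ = B.

[[6, 15], [−2, −5]]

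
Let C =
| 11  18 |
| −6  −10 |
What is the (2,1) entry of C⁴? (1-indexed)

−30

tr C = 1 and det C = −2, so the characteristic polynomial is λ² − (1)λ + (−2) with roots −1 and 2.
Eigenvectors give P = [[3, 2], [−2, −1]] with P⁻¹ = [[−1, −2], [2, 3]], and C = P·diag(−1, 2)·P⁻¹.
Then C⁴ = P·diag(1, 16)·P⁻¹ = [[3, 32], [−2, −16]] · [[−1, −2], [2, 3]] = [[61, 90], [−30, −44]].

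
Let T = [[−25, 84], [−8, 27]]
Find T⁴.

tr T = 2 and det T = −3, so the characteristic polynomial is λ² − (2)λ + (−3) with roots −1 and 3.
Eigenvectors give P = [[−7, −3], [−2, −1]] with P⁻¹ = [[−1, 3], [2, −7]], and T = P·diag(−1, 3)·P⁻¹.
Then T⁴ = P·diag(1, 81)·P⁻¹ = [[−7, −243], [−2, −81]] · [[−1, 3], [2, −7]] = [[−479, 1680], [−160, 561]].

[[−479, 1680], [−160, 561]]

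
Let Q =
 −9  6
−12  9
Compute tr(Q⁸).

tr Q = 0 and det Q = −9, so the characteristic polynomial is λ² − (0)λ + (−9) with roots −3 and 3.
Eigenvectors give P = [[−1, −1], [−1, −2]] with P⁻¹ = [[−2, 1], [1, −1]], and Q = P·diag(−3, 3)·P⁻¹.
Then Q⁸ = P·diag(6561, 6561)·P⁻¹ = [[−6561, −6561], [−6561, −13122]] · [[−2, 1], [1, −1]] = [[6561, 0], [0, 6561]].

13122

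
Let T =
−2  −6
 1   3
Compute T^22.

[[−2, −6], [1, 3]]

T² = T (a projection; rank 1, trace 1), so T^22 = T.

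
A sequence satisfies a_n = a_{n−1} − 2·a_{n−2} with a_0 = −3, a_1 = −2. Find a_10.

With companion matrix Q = [[1, −2], [1, 0]], [a_n, a_{n−1}]ᵀ = Q·[a_{n−1}, a_{n−2}]ᵀ, so [a_10, a_9]ᵀ = Q⁹·[a_1, a_0]ᵀ.
Q⁹ = [[−11, 34], [−17, 6]], giving [a_10, a_9]ᵀ = [[−80], [16]].

−80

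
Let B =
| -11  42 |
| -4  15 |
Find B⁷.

tr B = 4 and det B = 3, so the characteristic polynomial is λ² − (4)λ + (3) with roots 3 and 1.
Eigenvectors give P = [[-3, -7], [-1, -2]] with P⁻¹ = [[2, -7], [-1, 3]], and B = P·diag(3, 1)·P⁻¹.
Then B⁷ = P·diag(2187, 1)·P⁻¹ = [[-6561, -7], [-2187, -2]] · [[2, -7], [-1, 3]] = [[-13115, 45906], [-4372, 15303]].

[[-13115, 45906], [-4372, 15303]]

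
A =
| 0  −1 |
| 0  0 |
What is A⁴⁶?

A is strictly triangular, hence nilpotent: A² = 0, so A⁴⁶ = 0.

[[0, 0], [0, 0]]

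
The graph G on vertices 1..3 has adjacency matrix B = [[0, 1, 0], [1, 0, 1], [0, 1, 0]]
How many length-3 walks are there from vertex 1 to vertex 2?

The number of length-3 walks from vertex 1 to vertex 2 is entry (1,2) of B^3, where B is the adjacency matrix.
B^2 = [[1, 0, 1], [0, 2, 0], [1, 0, 1]]
B^3 = [[0, 2, 0], [2, 0, 2], [0, 2, 0]]

2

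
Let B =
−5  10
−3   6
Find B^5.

[[−5, 10], [−3, 6]]

B² = B (a projection; rank 1, trace 1), so B^5 = B.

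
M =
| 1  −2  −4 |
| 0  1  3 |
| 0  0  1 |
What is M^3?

M = I + N where N = [[0, −2, −4], [0, 0, 3], [0, 0, 0]] is strictly upper-triangular, so N^3 = 0.
(I + N)^3 = I + 3·N + 3·N^2 = [[1, −6, −30], [0, 1, 9], [0, 0, 1]].

[[1, −6, −30], [0, 1, 9], [0, 0, 1]]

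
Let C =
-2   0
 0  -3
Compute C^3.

C^2 = [[4, 0], [0, 9]]
C^3 = [[-8, 0], [0, -27]]

[[-8, 0], [0, -27]]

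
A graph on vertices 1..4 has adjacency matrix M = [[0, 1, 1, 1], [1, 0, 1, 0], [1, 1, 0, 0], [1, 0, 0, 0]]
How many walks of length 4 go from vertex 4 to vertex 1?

The number of length-4 walks from vertex 4 to vertex 1 is entry (4,1) of M⁴, where M is the adjacency matrix.
M² = [[3, 1, 1, 0], [1, 2, 1, 1], [1, 1, 2, 1], [0, 1, 1, 1]]
M³ = [[2, 4, 4, 3], [4, 2, 3, 1], [4, 3, 2, 1], [3, 1, 1, 0]]
M⁴ = [[11, 6, 6, 2], [6, 7, 6, 4], [6, 6, 7, 4], [2, 4, 4, 3]]

2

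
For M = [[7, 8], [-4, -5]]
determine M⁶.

[[1457, 1456], [-728, -727]]

tr M = 2 and det M = -3, so the characteristic polynomial is λ² − (2)λ + (-3) with roots 3 and -1.
Eigenvectors give P = [[-2, -1], [1, 1]] with P⁻¹ = [[-1, -1], [1, 2]], and M = P·diag(3, -1)·P⁻¹.
Then M⁶ = P·diag(729, 1)·P⁻¹ = [[-1458, -1], [729, 1]] · [[-1, -1], [1, 2]] = [[1457, 1456], [-728, -727]].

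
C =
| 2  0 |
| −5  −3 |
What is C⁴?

tr C = −1 and det C = −6, so the characteristic polynomial is λ² − (−1)λ + (−6) with roots 2 and −3.
Eigenvectors give P = [[−1, 0], [1, −1]] with P⁻¹ = [[−1, 0], [−1, −1]], and C = P·diag(2, −3)·P⁻¹.
Then C⁴ = P·diag(16, 81)·P⁻¹ = [[−16, 0], [16, −81]] · [[−1, 0], [−1, −1]] = [[16, 0], [65, 81]].

[[16, 0], [65, 81]]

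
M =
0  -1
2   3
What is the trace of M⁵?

33

tr M = 3 and det M = 2, so the characteristic polynomial is λ² − (3)λ + (2) with roots 1 and 2.
Eigenvectors give P = [[1, 1], [-1, -2]] with P⁻¹ = [[2, 1], [-1, -1]], and M = P·diag(1, 2)·P⁻¹.
Then M⁵ = P·diag(1, 32)·P⁻¹ = [[1, 32], [-1, -64]] · [[2, 1], [-1, -1]] = [[-30, -31], [62, 63]].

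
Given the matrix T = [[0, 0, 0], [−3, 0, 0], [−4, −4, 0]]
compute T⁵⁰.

[[0, 0, 0], [0, 0, 0], [0, 0, 0]]

T is strictly triangular, hence nilpotent: T³ = 0, so T⁵⁰ = 0.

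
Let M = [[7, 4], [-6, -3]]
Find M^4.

[[241, 160], [-240, -159]]

tr M = 4 and det M = 3, so the characteristic polynomial is λ² − (4)λ + (3) with roots 1 and 3.
Eigenvectors give P = [[2, -1], [-3, 1]] with P⁻¹ = [[-1, -1], [-3, -2]], and M = P·diag(1, 3)·P⁻¹.
Then M^4 = P·diag(1, 81)·P⁻¹ = [[2, -81], [-3, 81]] · [[-1, -1], [-3, -2]] = [[241, 160], [-240, -159]].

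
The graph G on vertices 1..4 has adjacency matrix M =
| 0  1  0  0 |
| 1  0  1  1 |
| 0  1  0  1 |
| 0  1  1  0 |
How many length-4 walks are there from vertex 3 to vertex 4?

6

The number of length-4 walks from vertex 3 to vertex 4 is entry (3,4) of M^4, where M is the adjacency matrix.
M^2 = [[1, 0, 1, 1], [0, 3, 1, 1], [1, 1, 2, 1], [1, 1, 1, 2]]
M^3 = [[0, 3, 1, 1], [3, 2, 4, 4], [1, 4, 2, 3], [1, 4, 3, 2]]
M^4 = [[3, 2, 4, 4], [2, 11, 6, 6], [4, 6, 7, 6], [4, 6, 6, 7]]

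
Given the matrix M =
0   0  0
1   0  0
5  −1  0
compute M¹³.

[[0, 0, 0], [0, 0, 0], [0, 0, 0]]

M is strictly triangular, hence nilpotent: M³ = 0, so M¹³ = 0.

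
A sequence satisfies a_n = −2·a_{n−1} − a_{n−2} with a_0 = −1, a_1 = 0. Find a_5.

With companion matrix M = [[−2, −1], [1, 0]], [a_n, a_{n−1}]ᵀ = M·[a_{n−1}, a_{n−2}]ᵀ, so [a_5, a_4]ᵀ = M⁴·[a_1, a_0]ᵀ.
M⁴ = [[5, 4], [−4, −3]], giving [a_5, a_4]ᵀ = [[−4], [3]].

−4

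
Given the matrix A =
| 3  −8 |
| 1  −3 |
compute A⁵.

A² = I (check: tr A = 0 and det A = −1), so A⁵ = A since 5 is odd.

[[3, −8], [1, −3]]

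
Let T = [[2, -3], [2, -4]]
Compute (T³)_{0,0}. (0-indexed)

8

T² = [[-2, 6], [-4, 10]]
T³ = [[8, -18], [12, -28]]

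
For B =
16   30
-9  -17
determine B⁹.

tr B = -1 and det B = -2, so the characteristic polynomial is λ² − (-1)λ + (-2) with roots 1 and -2.
Eigenvectors give P = [[-2, -5], [1, 3]] with P⁻¹ = [[-3, -5], [1, 2]], and B = P·diag(1, -2)·P⁻¹.
Then B⁹ = P·diag(1, -512)·P⁻¹ = [[-2, 2560], [1, -1536]] · [[-3, -5], [1, 2]] = [[2566, 5130], [-1539, -3077]].

[[2566, 5130], [-1539, -3077]]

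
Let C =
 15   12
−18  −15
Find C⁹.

[[98415, 78732], [−118098, −98415]]

tr C = 0 and det C = −9, so the characteristic polynomial is λ² − (0)λ + (−9) with roots 3 and −3.
Eigenvectors give P = [[1, −2], [−1, 3]] with P⁻¹ = [[3, 2], [1, 1]], and C = P·diag(3, −3)·P⁻¹.
Then C⁹ = P·diag(19683, −19683)·P⁻¹ = [[19683, 39366], [−19683, −59049]] · [[3, 2], [1, 1]] = [[98415, 78732], [−118098, −98415]].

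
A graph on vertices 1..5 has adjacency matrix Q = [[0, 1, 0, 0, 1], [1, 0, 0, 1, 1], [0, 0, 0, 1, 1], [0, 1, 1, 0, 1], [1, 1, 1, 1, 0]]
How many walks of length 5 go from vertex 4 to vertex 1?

The number of length-5 walks from vertex 4 to vertex 1 is entry (4,1) of Q⁵, where Q is the adjacency matrix.
Q² = [[2, 1, 1, 2, 1], [1, 3, 2, 1, 2], [1, 2, 2, 1, 1], [2, 1, 1, 3, 2], [1, 2, 1, 2, 4]]
Q³ = [[2, 5, 3, 3, 6], [5, 4, 3, 7, 7], [3, 3, 2, 5, 6], [3, 7, 5, 4, 7], [6, 7, 6, 7, 6]]
Q⁴ = [[11, 11, 9, 14, 13], [11, 19, 14, 14, 19], [9, 14, 11, 11, 13], [14, 14, 11, 19, 19], [13, 19, 13, 19, 26]]
Q⁵ = [[24, 38, 27, 33, 45], [38, 44, 33, 52, 58], [27, 33, 24, 38, 45], [33, 52, 38, 44, 58], [45, 58, 45, 58, 64]]

33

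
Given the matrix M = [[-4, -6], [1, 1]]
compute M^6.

[[190, 378], [-63, -125]]

tr M = -3 and det M = 2, so the characteristic polynomial is λ² − (-3)λ + (2) with roots -1 and -2.
Eigenvectors give P = [[-2, -3], [1, 1]] with P⁻¹ = [[1, 3], [-1, -2]], and M = P·diag(-1, -2)·P⁻¹.
Then M^6 = P·diag(1, 64)·P⁻¹ = [[-2, -192], [1, 64]] · [[1, 3], [-1, -2]] = [[190, 378], [-63, -125]].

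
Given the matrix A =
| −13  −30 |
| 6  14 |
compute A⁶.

[[−251, −630], [126, 316]]

tr A = 1 and det A = −2, so the characteristic polynomial is λ² − (1)λ + (−2) with roots −1 and 2.
Eigenvectors give P = [[5, −2], [−2, 1]] with P⁻¹ = [[1, 2], [2, 5]], and A = P·diag(−1, 2)·P⁻¹.
Then A⁶ = P·diag(1, 64)·P⁻¹ = [[5, −128], [−2, 64]] · [[1, 2], [2, 5]] = [[−251, −630], [126, 316]].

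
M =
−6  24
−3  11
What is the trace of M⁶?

tr M = 5 and det M = 6, so the characteristic polynomial is λ² − (5)λ + (6) with roots 3 and 2.
Eigenvectors give P = [[−8, 3], [−3, 1]] with P⁻¹ = [[1, −3], [3, −8]], and M = P·diag(3, 2)·P⁻¹.
Then M⁶ = P·diag(729, 64)·P⁻¹ = [[−5832, 192], [−2187, 64]] · [[1, −3], [3, −8]] = [[−5256, 15960], [−1995, 6049]].

793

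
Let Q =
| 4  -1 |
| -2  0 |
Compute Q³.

[[80, -18], [-36, 8]]

Q² = [[18, -4], [-8, 2]]
Q³ = [[80, -18], [-36, 8]]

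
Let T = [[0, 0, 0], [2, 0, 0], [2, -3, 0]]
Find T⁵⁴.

[[0, 0, 0], [0, 0, 0], [0, 0, 0]]

T is strictly triangular, hence nilpotent: T³ = 0, so T⁵⁴ = 0.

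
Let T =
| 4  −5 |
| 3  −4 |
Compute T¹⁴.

[[1, 0], [0, 1]]

T² = I (check: tr T = 0 and det T = −1), so T¹⁴ = I since 14 is even.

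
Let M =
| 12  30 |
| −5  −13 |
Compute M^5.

[[582, 1650], [−275, −793]]

tr M = −1 and det M = −6, so the characteristic polynomial is λ² − (−1)λ + (−6) with roots 2 and −3.
Eigenvectors give P = [[−3, −2], [1, 1]] with P⁻¹ = [[−1, −2], [1, 3]], and M = P·diag(2, −3)·P⁻¹.
Then M^5 = P·diag(32, −243)·P⁻¹ = [[−96, 486], [32, −243]] · [[−1, −2], [1, 3]] = [[582, 1650], [−275, −793]].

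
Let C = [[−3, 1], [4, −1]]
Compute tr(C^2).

18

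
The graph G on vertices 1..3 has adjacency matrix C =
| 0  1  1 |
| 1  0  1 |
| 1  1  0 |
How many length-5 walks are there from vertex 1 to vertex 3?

The number of length-5 walks from vertex 1 to vertex 3 is entry (1,3) of C⁵, where C is the adjacency matrix.
C² = [[2, 1, 1], [1, 2, 1], [1, 1, 2]]
C³ = [[2, 3, 3], [3, 2, 3], [3, 3, 2]]
C⁴ = [[6, 5, 5], [5, 6, 5], [5, 5, 6]]
C⁵ = [[10, 11, 11], [11, 10, 11], [11, 11, 10]]

11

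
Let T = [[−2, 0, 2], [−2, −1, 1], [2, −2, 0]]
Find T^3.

T^2 = [[8, −4, −4], [8, −1, −5], [0, 2, 2]]
T^3 = [[−16, 12, 12], [−24, 11, 15], [0, −6, 2]]

[[−16, 12, 12], [−24, 11, 15], [0, −6, 2]]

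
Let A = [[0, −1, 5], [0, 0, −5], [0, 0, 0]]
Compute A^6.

A is strictly triangular, hence nilpotent: A^3 = 0, so A^6 = 0.

[[0, 0, 0], [0, 0, 0], [0, 0, 0]]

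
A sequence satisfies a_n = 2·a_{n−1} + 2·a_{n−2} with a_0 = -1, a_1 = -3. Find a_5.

With companion matrix B = [[2, 2], [1, 0]], [a_n, a_{n−1}]ᵀ = B·[a_{n−1}, a_{n−2}]ᵀ, so [a_5, a_4]ᵀ = B⁴·[a_1, a_0]ᵀ.
B⁴ = [[44, 32], [16, 12]], giving [a_5, a_4]ᵀ = [[-164], [-60]].

-164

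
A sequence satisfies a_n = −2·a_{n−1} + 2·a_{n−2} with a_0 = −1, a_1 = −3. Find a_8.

With companion matrix T = [[−2, 2], [1, 0]], [a_n, a_{n−1}]ᵀ = T·[a_{n−1}, a_{n−2}]ᵀ, so [a_8, a_7]ᵀ = T⁷·[a_1, a_0]ᵀ.
T⁷ = [[−896, 656], [328, −240]], giving [a_8, a_7]ᵀ = [[2032], [−744]].

2032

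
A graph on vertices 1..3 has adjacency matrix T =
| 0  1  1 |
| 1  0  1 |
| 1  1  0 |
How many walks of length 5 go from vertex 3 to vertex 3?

10

The number of length-5 walks from vertex 3 to vertex 3 is entry (3,3) of T⁵, where T is the adjacency matrix.
T² = [[2, 1, 1], [1, 2, 1], [1, 1, 2]]
T³ = [[2, 3, 3], [3, 2, 3], [3, 3, 2]]
T⁴ = [[6, 5, 5], [5, 6, 5], [5, 5, 6]]
T⁵ = [[10, 11, 11], [11, 10, 11], [11, 11, 10]]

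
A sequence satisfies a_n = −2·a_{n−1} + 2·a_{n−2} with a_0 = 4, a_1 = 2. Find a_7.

With companion matrix A = [[−2, 2], [1, 0]], [a_n, a_{n−1}]ᵀ = A·[a_{n−1}, a_{n−2}]ᵀ, so [a_7, a_6]ᵀ = A⁶·[a_1, a_0]ᵀ.
A⁶ = [[328, −240], [−120, 88]], giving [a_7, a_6]ᵀ = [[−304], [112]].

−304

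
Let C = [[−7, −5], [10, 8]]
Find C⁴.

tr C = 1 and det C = −6, so the characteristic polynomial is λ² − (1)λ + (−6) with roots 3 and −2.
Eigenvectors give P = [[1, −1], [−2, 1]] with P⁻¹ = [[−1, −1], [−2, −1]], and C = P·diag(3, −2)·P⁻¹.
Then C⁴ = P·diag(81, 16)·P⁻¹ = [[81, −16], [−162, 16]] · [[−1, −1], [−2, −1]] = [[−49, −65], [130, 146]].

[[−49, −65], [130, 146]]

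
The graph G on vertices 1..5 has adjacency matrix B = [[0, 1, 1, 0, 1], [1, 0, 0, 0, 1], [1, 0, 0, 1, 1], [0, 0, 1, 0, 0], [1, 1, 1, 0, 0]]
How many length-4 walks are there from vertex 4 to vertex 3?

The number of length-4 walks from vertex 4 to vertex 3 is entry (4,3) of B⁴, where B is the adjacency matrix.
B² = [[3, 1, 1, 1, 2], [1, 2, 2, 0, 1], [1, 2, 3, 0, 1], [1, 0, 0, 1, 1], [2, 1, 1, 1, 3]]
B³ = [[4, 5, 6, 1, 5], [5, 2, 2, 2, 5], [6, 2, 2, 3, 6], [1, 2, 3, 0, 1], [5, 5, 6, 1, 4]]
B⁴ = [[16, 9, 10, 6, 15], [9, 10, 12, 2, 9], [10, 12, 15, 2, 10], [6, 2, 2, 3, 6], [15, 9, 10, 6, 16]]

2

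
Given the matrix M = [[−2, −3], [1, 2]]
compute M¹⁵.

[[−2, −3], [1, 2]]

M² = I (check: tr M = 0 and det M = −1), so M¹⁵ = M since 15 is odd.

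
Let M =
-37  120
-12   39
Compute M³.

tr M = 2 and det M = -3, so the characteristic polynomial is λ² − (2)λ + (-3) with roots 3 and -1.
Eigenvectors give P = [[-3, -10], [-1, -3]] with P⁻¹ = [[3, -10], [-1, 3]], and M = P·diag(3, -1)·P⁻¹.
Then M³ = P·diag(27, -1)·P⁻¹ = [[-81, 10], [-27, 3]] · [[3, -10], [-1, 3]] = [[-253, 840], [-84, 279]].

[[-253, 840], [-84, 279]]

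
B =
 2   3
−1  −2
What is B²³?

B² = I (check: tr B = 0 and det B = −1), so B²³ = B since 23 is odd.

[[2, 3], [−1, −2]]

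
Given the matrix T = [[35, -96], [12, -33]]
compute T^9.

tr T = 2 and det T = -3, so the characteristic polynomial is λ² − (2)λ + (-3) with roots 3 and -1.
Eigenvectors give P = [[3, -8], [1, -3]] with P⁻¹ = [[3, -8], [1, -3]], and T = P·diag(3, -1)·P⁻¹.
Then T^9 = P·diag(19683, -1)·P⁻¹ = [[59049, 8], [19683, 3]] · [[3, -8], [1, -3]] = [[177155, -472416], [59052, -157473]].

[[177155, -472416], [59052, -157473]]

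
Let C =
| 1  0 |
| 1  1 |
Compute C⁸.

[[1, 0], [8, 1]]

C = I + N where N = [[0, 0], [1, 0]] is strictly lower-triangular, so N² = 0.
(I + N)⁸ = I + 8·N = [[1, 0], [8, 1]].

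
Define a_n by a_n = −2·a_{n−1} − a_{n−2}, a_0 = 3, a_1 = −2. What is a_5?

2

With companion matrix T = [[−2, −1], [1, 0]], [a_n, a_{n−1}]ᵀ = T·[a_{n−1}, a_{n−2}]ᵀ, so [a_5, a_4]ᵀ = T⁴·[a_1, a_0]ᵀ.
T⁴ = [[5, 4], [−4, −3]], giving [a_5, a_4]ᵀ = [[2], [−1]].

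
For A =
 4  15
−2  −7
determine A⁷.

tr A = −3 and det A = 2, so the characteristic polynomial is λ² − (−3)λ + (2) with roots −1 and −2.
Eigenvectors give P = [[−3, −5], [1, 2]] with P⁻¹ = [[−2, −5], [1, 3]], and A = P·diag(−1, −2)·P⁻¹.
Then A⁷ = P·diag(−1, −128)·P⁻¹ = [[3, 640], [−1, −256]] · [[−2, −5], [1, 3]] = [[634, 1905], [−254, −763]].

[[634, 1905], [−254, −763]]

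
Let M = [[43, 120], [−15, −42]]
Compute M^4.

tr M = 1 and det M = −6, so the characteristic polynomial is λ² − (1)λ + (−6) with roots −2 and 3.
Eigenvectors give P = [[8, −3], [−3, 1]] with P⁻¹ = [[−1, −3], [−3, −8]], and M = P·diag(−2, 3)·P⁻¹.
Then M^4 = P·diag(16, 81)·P⁻¹ = [[128, −243], [−48, 81]] · [[−1, −3], [−3, −8]] = [[601, 1560], [−195, −504]].

[[601, 1560], [−195, −504]]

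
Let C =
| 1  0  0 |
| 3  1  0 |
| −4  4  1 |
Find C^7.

[[1, 0, 0], [21, 1, 0], [224, 28, 1]]

C = I + N where N = [[0, 0, 0], [3, 0, 0], [−4, 4, 0]] is strictly lower-triangular, so N^3 = 0.
(I + N)^7 = I + 7·N + 21·N^2 = [[1, 0, 0], [21, 1, 0], [224, 28, 1]].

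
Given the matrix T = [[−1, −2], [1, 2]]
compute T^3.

[[−1, −2], [1, 2]]

T² = T (a projection; rank 1, trace 1), so T^3 = T.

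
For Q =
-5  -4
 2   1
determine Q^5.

tr Q = -4 and det Q = 3, so the characteristic polynomial is λ² − (-4)λ + (3) with roots -3 and -1.
Eigenvectors give P = [[-2, -1], [1, 1]] with P⁻¹ = [[-1, -1], [1, 2]], and Q = P·diag(-3, -1)·P⁻¹.
Then Q^5 = P·diag(-243, -1)·P⁻¹ = [[486, 1], [-243, -1]] · [[-1, -1], [1, 2]] = [[-485, -484], [242, 241]].

[[-485, -484], [242, 241]]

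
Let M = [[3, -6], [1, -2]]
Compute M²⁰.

M² = M (a projection; rank 1, trace 1), so M²⁰ = M.

[[3, -6], [1, -2]]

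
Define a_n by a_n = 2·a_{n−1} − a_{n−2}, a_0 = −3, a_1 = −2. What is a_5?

With companion matrix A = [[2, −1], [1, 0]], [a_n, a_{n−1}]ᵀ = A·[a_{n−1}, a_{n−2}]ᵀ, so [a_5, a_4]ᵀ = A⁴·[a_1, a_0]ᵀ.
A⁴ = [[5, −4], [4, −3]], giving [a_5, a_4]ᵀ = [[2], [1]].

2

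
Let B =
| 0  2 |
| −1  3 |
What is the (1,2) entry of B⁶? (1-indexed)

126

tr B = 3 and det B = 2, so the characteristic polynomial is λ² − (3)λ + (2) with roots 1 and 2.
Eigenvectors give P = [[2, −1], [1, −1]] with P⁻¹ = [[1, −1], [1, −2]], and B = P·diag(1, 2)·P⁻¹.
Then B⁶ = P·diag(1, 64)·P⁻¹ = [[2, −64], [1, −64]] · [[1, −1], [1, −2]] = [[−62, 126], [−63, 127]].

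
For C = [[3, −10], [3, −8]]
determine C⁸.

tr C = −5 and det C = 6, so the characteristic polynomial is λ² − (−5)λ + (6) with roots −2 and −3.
Eigenvectors give P = [[2, −5], [1, −3]] with P⁻¹ = [[3, −5], [1, −2]], and C = P·diag(−2, −3)·P⁻¹.
Then C⁸ = P·diag(256, 6561)·P⁻¹ = [[512, −32805], [256, −19683]] · [[3, −5], [1, −2]] = [[−31269, 63050], [−18915, 38086]].

[[−31269, 63050], [−18915, 38086]]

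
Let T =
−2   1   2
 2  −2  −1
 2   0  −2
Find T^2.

[[10, −4, −9], [−10, 6, 8], [−8, 2, 8]]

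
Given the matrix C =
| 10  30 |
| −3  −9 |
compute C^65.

C² = C (a projection; rank 1, trace 1), so C^65 = C.

[[10, 30], [−3, −9]]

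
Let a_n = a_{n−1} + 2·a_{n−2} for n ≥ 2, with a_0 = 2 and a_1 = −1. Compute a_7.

41

With companion matrix Q = [[1, 2], [1, 0]], [a_n, a_{n−1}]ᵀ = Q·[a_{n−1}, a_{n−2}]ᵀ, so [a_7, a_6]ᵀ = Q⁶·[a_1, a_0]ᵀ.
Q⁶ = [[43, 42], [21, 22]], giving [a_7, a_6]ᵀ = [[41], [23]].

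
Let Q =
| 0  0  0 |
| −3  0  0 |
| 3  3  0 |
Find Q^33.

Q is strictly triangular, hence nilpotent: Q^3 = 0, so Q^33 = 0.

[[0, 0, 0], [0, 0, 0], [0, 0, 0]]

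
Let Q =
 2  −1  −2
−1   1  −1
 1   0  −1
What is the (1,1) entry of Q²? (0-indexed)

2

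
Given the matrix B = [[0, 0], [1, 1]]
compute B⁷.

B² = B (a projection; rank 1, trace 1), so B⁷ = B.

[[0, 0], [1, 1]]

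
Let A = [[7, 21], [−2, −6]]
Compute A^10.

A² = A (a projection; rank 1, trace 1), so A^10 = A.

[[7, 21], [−2, −6]]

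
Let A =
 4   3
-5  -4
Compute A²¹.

[[4, 3], [-5, -4]]

A² = I (check: tr A = 0 and det A = -1), so A²¹ = A since 21 is odd.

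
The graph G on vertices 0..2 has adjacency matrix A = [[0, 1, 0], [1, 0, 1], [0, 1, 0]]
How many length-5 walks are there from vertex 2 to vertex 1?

4

The number of length-5 walks from vertex 2 to vertex 1 is entry (2,1) of A^5, where A is the adjacency matrix.
A^2 = [[1, 0, 1], [0, 2, 0], [1, 0, 1]]
A^3 = [[0, 2, 0], [2, 0, 2], [0, 2, 0]]
A^4 = [[2, 0, 2], [0, 4, 0], [2, 0, 2]]
A^5 = [[0, 4, 0], [4, 0, 4], [0, 4, 0]]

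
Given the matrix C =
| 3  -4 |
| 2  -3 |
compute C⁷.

C² = I (check: tr C = 0 and det C = -1), so C⁷ = C since 7 is odd.

[[3, -4], [2, -3]]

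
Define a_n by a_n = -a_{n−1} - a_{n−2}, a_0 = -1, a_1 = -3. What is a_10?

-3

With companion matrix B = [[-1, -1], [1, 0]], [a_n, a_{n−1}]ᵀ = B·[a_{n−1}, a_{n−2}]ᵀ, so [a_10, a_9]ᵀ = B^9·[a_1, a_0]ᵀ.
B^9 = [[1, 0], [0, 1]], giving [a_10, a_9]ᵀ = [[-3], [-1]].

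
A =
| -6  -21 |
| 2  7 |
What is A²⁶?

A² = A (a projection; rank 1, trace 1), so A²⁶ = A.

[[-6, -21], [2, 7]]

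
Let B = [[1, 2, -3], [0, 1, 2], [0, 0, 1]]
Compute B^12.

[[1, 24, 228], [0, 1, 24], [0, 0, 1]]

B = I + N where N = [[0, 2, -3], [0, 0, 2], [0, 0, 0]] is strictly upper-triangular, so N^3 = 0.
(I + N)^12 = I + 12·N + 66·N^2 = [[1, 24, 228], [0, 1, 24], [0, 0, 1]].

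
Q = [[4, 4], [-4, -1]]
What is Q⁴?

[[-144, -180], [180, 81]]

Q² = [[0, 12], [-12, -15]]
Q³ = [[-48, -12], [12, -33]]
Q⁴ = [[-144, -180], [180, 81]]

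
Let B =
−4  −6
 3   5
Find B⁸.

[[−254, −510], [255, 511]]

tr B = 1 and det B = −2, so the characteristic polynomial is λ² − (1)λ + (−2) with roots 2 and −1.
Eigenvectors give P = [[−1, −2], [1, 1]] with P⁻¹ = [[1, 2], [−1, −1]], and B = P·diag(2, −1)·P⁻¹.
Then B⁸ = P·diag(256, 1)·P⁻¹ = [[−256, −2], [256, 1]] · [[1, 2], [−1, −1]] = [[−254, −510], [255, 511]].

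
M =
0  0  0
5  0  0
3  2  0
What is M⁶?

[[0, 0, 0], [0, 0, 0], [0, 0, 0]]

M is strictly triangular, hence nilpotent: M³ = 0, so M⁶ = 0.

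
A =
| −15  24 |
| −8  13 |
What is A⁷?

tr A = −2 and det A = −3, so the characteristic polynomial is λ² − (−2)λ + (−3) with roots −3 and 1.
Eigenvectors give P = [[2, −3], [1, −2]] with P⁻¹ = [[2, −3], [1, −2]], and A = P·diag(−3, 1)·P⁻¹.
Then A⁷ = P·diag(−2187, 1)·P⁻¹ = [[−4374, −3], [−2187, −2]] · [[2, −3], [1, −2]] = [[−8751, 13128], [−4376, 6565]].

[[−8751, 13128], [−4376, 6565]]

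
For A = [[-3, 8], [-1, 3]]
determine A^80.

[[1, 0], [0, 1]]

A² = I (check: tr A = 0 and det A = -1), so A^80 = I since 80 is even.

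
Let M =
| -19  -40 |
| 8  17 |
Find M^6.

[[3641, 7280], [-1456, -2911]]

tr M = -2 and det M = -3, so the characteristic polynomial is λ² − (-2)λ + (-3) with roots 1 and -3.
Eigenvectors give P = [[-2, 5], [1, -2]] with P⁻¹ = [[2, 5], [1, 2]], and M = P·diag(1, -3)·P⁻¹.
Then M^6 = P·diag(1, 729)·P⁻¹ = [[-2, 3645], [1, -1458]] · [[2, 5], [1, 2]] = [[3641, 7280], [-1456, -2911]].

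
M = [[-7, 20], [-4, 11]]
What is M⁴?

tr M = 4 and det M = 3, so the characteristic polynomial is λ² − (4)λ + (3) with roots 1 and 3.
Eigenvectors give P = [[5, 2], [2, 1]] with P⁻¹ = [[1, -2], [-2, 5]], and M = P·diag(1, 3)·P⁻¹.
Then M⁴ = P·diag(1, 81)·P⁻¹ = [[5, 162], [2, 81]] · [[1, -2], [-2, 5]] = [[-319, 800], [-160, 401]].

[[-319, 800], [-160, 401]]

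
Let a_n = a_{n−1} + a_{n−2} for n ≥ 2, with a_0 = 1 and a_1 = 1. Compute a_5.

With companion matrix A = [[1, 1], [1, 0]], [a_n, a_{n−1}]ᵀ = A·[a_{n−1}, a_{n−2}]ᵀ, so [a_5, a_4]ᵀ = A^4·[a_1, a_0]ᵀ.
A^4 = [[5, 3], [3, 2]], giving [a_5, a_4]ᵀ = [[8], [5]].

8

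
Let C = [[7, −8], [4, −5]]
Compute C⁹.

[[39367, −39368], [19684, −19685]]

tr C = 2 and det C = −3, so the characteristic polynomial is λ² − (2)λ + (−3) with roots −1 and 3.
Eigenvectors give P = [[1, 2], [1, 1]] with P⁻¹ = [[−1, 2], [1, −1]], and C = P·diag(−1, 3)·P⁻¹.
Then C⁹ = P·diag(−1, 19683)·P⁻¹ = [[−1, 39366], [−1, 19683]] · [[−1, 2], [1, −1]] = [[39367, −39368], [19684, −19685]].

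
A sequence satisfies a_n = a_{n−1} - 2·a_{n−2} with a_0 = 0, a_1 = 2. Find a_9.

-34

With companion matrix M = [[1, -2], [1, 0]], [a_n, a_{n−1}]ᵀ = M·[a_{n−1}, a_{n−2}]ᵀ, so [a_9, a_8]ᵀ = M⁸·[a_1, a_0]ᵀ.
M⁸ = [[-17, 6], [-3, -14]], giving [a_9, a_8]ᵀ = [[-34], [-6]].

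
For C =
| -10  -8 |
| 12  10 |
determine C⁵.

tr C = 0 and det C = -4, so the characteristic polynomial is λ² − (0)λ + (-4) with roots -2 and 2.
Eigenvectors give P = [[-1, -2], [1, 3]] with P⁻¹ = [[-3, -2], [1, 1]], and C = P·diag(-2, 2)·P⁻¹.
Then C⁵ = P·diag(-32, 32)·P⁻¹ = [[32, -64], [-32, 96]] · [[-3, -2], [1, 1]] = [[-160, -128], [192, 160]].

[[-160, -128], [192, 160]]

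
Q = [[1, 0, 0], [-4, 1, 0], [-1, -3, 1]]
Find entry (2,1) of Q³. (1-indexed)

Q = I + N where N = [[0, 0, 0], [-4, 0, 0], [-1, -3, 0]] is strictly lower-triangular, so N³ = 0.
(I + N)³ = I + 3·N + 3·N² = [[1, 0, 0], [-12, 1, 0], [33, -9, 1]].

-12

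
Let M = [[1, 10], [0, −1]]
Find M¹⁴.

[[1, 0], [0, 1]]

M² = I (check: tr M = 0 and det M = −1), so M¹⁴ = I since 14 is even.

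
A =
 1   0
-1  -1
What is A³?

A² = [[1, 0], [0, 1]]
A³ = [[1, 0], [-1, -1]]

[[1, 0], [-1, -1]]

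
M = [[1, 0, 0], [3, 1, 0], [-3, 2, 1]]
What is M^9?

M = I + N where N = [[0, 0, 0], [3, 0, 0], [-3, 2, 0]] is strictly lower-triangular, so N^3 = 0.
(I + N)^9 = I + 9·N + 36·N^2 = [[1, 0, 0], [27, 1, 0], [189, 18, 1]].

[[1, 0, 0], [27, 1, 0], [189, 18, 1]]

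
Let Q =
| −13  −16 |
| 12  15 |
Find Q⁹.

[[−59053, −78736], [59052, 78735]]

tr Q = 2 and det Q = −3, so the characteristic polynomial is λ² − (2)λ + (−3) with roots −1 and 3.
Eigenvectors give P = [[4, −1], [−3, 1]] with P⁻¹ = [[1, 1], [3, 4]], and Q = P·diag(−1, 3)·P⁻¹.
Then Q⁹ = P·diag(−1, 19683)·P⁻¹ = [[−4, −19683], [3, 19683]] · [[1, 1], [3, 4]] = [[−59053, −78736], [59052, 78735]].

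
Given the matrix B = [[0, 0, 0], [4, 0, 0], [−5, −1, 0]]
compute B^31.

B is strictly triangular, hence nilpotent: B^3 = 0, so B^31 = 0.

[[0, 0, 0], [0, 0, 0], [0, 0, 0]]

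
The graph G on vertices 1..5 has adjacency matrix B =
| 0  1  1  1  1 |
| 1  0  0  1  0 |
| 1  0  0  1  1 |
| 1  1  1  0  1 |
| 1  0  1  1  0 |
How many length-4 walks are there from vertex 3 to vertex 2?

The number of length-4 walks from vertex 3 to vertex 2 is entry (3,2) of B⁴, where B is the adjacency matrix.
B² = [[4, 1, 2, 3, 2], [1, 2, 2, 1, 2], [2, 2, 3, 2, 2], [3, 1, 2, 4, 2], [2, 2, 2, 2, 3]]
B³ = [[8, 7, 9, 9, 9], [7, 2, 4, 7, 4], [9, 4, 6, 9, 7], [9, 7, 9, 8, 9], [9, 4, 7, 9, 6]]
B⁴ = [[34, 17, 26, 33, 26], [17, 14, 18, 17, 18], [26, 18, 25, 26, 24], [33, 17, 26, 34, 26], [26, 18, 24, 26, 25]]

18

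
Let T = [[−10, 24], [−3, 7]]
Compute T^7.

tr T = −3 and det T = 2, so the characteristic polynomial is λ² − (−3)λ + (2) with roots −1 and −2.
Eigenvectors give P = [[−8, 3], [−3, 1]] with P⁻¹ = [[1, −3], [3, −8]], and T = P·diag(−1, −2)·P⁻¹.
Then T^7 = P·diag(−1, −128)·P⁻¹ = [[8, −384], [3, −128]] · [[1, −3], [3, −8]] = [[−1144, 3048], [−381, 1015]].

[[−1144, 3048], [−381, 1015]]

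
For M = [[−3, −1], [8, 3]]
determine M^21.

[[−3, −1], [8, 3]]

M² = I (check: tr M = 0 and det M = −1), so M^21 = M since 21 is odd.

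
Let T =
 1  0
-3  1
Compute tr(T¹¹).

2

T = I + N where N = [[0, 0], [-3, 0]] is strictly lower-triangular, so N² = 0.
(I + N)¹¹ = I + 11·N = [[1, 0], [-33, 1]].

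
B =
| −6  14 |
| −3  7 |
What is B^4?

[[−6, 14], [−3, 7]]

B² = B (a projection; rank 1, trace 1), so B^4 = B.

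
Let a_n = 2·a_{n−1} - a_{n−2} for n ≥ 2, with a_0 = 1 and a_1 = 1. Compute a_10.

1

With companion matrix M = [[2, -1], [1, 0]], [a_n, a_{n−1}]ᵀ = M·[a_{n−1}, a_{n−2}]ᵀ, so [a_10, a_9]ᵀ = M^9·[a_1, a_0]ᵀ.
M^9 = [[10, -9], [9, -8]], giving [a_10, a_9]ᵀ = [[1], [1]].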